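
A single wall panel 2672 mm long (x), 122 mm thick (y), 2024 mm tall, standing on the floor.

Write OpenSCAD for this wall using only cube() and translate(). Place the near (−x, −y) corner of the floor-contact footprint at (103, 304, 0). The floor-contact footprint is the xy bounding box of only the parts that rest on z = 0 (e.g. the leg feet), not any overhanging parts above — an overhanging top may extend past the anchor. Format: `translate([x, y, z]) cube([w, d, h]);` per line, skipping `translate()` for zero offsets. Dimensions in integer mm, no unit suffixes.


translate([103, 304, 0]) cube([2672, 122, 2024]);


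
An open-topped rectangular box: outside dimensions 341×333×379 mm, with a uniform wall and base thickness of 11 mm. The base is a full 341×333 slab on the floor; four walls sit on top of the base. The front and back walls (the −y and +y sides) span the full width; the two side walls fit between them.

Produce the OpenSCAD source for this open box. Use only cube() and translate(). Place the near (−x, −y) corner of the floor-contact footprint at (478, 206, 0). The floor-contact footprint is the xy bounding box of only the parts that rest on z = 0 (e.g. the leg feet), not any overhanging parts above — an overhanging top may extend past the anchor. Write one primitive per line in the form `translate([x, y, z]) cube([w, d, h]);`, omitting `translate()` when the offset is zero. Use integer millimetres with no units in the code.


translate([478, 206, 0]) cube([341, 333, 11]);
translate([478, 206, 11]) cube([341, 11, 368]);
translate([478, 528, 11]) cube([341, 11, 368]);
translate([478, 217, 11]) cube([11, 311, 368]);
translate([808, 217, 11]) cube([11, 311, 368]);


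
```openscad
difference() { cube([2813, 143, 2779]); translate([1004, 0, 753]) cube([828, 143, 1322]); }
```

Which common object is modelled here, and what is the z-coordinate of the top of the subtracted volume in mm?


A wall with a window opening. The window head height is 2075 mm.

A wall with a rectangular opening subtracted — a window. Sill at z = 753, opening 1322 mm tall, so the head is at 753 + 1322 = 2075 mm.


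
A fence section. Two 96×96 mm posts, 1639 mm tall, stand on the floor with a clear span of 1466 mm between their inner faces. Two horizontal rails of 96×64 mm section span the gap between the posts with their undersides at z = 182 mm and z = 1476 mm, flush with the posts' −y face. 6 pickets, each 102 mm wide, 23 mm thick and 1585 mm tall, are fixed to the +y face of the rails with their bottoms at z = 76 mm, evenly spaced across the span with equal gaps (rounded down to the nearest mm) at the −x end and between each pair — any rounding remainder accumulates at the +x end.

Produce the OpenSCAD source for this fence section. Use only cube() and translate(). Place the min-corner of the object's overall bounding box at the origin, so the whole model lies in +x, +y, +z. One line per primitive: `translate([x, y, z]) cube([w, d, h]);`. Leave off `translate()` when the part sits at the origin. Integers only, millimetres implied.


cube([96, 96, 1639]);
translate([1562, 0, 0]) cube([96, 96, 1639]);
translate([96, 0, 182]) cube([1466, 96, 64]);
translate([96, 0, 1476]) cube([1466, 96, 64]);
translate([218, 96, 76]) cube([102, 23, 1585]);
translate([442, 96, 76]) cube([102, 23, 1585]);
translate([666, 96, 76]) cube([102, 23, 1585]);
translate([890, 96, 76]) cube([102, 23, 1585]);
translate([1114, 96, 76]) cube([102, 23, 1585]);
translate([1338, 96, 76]) cube([102, 23, 1585]);


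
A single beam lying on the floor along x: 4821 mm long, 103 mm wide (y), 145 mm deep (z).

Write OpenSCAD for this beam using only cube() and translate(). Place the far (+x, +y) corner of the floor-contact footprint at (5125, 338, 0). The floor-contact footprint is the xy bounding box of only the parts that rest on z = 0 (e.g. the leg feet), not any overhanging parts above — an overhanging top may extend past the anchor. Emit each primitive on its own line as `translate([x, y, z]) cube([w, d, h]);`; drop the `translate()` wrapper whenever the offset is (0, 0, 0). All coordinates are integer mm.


translate([304, 235, 0]) cube([4821, 103, 145]);


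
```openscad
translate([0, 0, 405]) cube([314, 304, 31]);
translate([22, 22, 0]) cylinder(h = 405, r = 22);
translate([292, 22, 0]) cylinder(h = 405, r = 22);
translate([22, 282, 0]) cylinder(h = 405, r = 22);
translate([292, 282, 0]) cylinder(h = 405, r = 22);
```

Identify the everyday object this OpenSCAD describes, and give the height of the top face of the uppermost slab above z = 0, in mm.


A stool. The seat height is 436 mm.

A 314×304×31 slab at z = 405 on four corner cylinders — a stool. The seat top is 405 + 31 = 436 mm.


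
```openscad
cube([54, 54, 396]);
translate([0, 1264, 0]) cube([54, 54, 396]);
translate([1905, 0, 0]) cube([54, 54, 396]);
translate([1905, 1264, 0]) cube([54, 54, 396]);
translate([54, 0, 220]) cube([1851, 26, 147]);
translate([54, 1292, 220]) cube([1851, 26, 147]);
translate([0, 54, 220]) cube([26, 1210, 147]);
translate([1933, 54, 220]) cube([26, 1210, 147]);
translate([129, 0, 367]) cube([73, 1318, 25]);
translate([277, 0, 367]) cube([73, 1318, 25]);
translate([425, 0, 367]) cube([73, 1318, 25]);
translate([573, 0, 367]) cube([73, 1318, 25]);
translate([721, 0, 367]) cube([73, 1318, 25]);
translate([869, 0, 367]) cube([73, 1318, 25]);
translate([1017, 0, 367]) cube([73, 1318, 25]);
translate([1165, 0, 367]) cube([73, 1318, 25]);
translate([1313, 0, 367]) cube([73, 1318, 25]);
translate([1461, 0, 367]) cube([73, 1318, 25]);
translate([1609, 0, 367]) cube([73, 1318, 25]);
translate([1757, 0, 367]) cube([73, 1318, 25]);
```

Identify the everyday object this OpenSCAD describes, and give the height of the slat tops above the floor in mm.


A bed frame. The slat-top height is 392 mm.

Four posts, four rails, and a row of slats — a bed frame. Slats sit on the rails at z = 220 + 147 = 367; with slat thickness 25, the top is 392 mm.


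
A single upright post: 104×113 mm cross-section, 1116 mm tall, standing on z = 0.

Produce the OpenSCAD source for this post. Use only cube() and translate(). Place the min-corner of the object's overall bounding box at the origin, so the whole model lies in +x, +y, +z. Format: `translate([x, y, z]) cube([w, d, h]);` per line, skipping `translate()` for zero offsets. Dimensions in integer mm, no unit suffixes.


cube([104, 113, 1116]);


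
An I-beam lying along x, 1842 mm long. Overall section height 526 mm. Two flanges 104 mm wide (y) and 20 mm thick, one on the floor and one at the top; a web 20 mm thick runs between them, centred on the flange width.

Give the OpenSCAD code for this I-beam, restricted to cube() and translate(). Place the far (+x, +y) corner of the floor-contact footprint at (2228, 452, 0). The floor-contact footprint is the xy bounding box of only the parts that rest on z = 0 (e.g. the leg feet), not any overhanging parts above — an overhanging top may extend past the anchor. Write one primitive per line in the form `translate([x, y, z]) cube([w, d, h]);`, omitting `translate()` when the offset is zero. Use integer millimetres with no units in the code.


translate([386, 348, 0]) cube([1842, 104, 20]);
translate([386, 390, 20]) cube([1842, 20, 486]);
translate([386, 348, 506]) cube([1842, 104, 20]);


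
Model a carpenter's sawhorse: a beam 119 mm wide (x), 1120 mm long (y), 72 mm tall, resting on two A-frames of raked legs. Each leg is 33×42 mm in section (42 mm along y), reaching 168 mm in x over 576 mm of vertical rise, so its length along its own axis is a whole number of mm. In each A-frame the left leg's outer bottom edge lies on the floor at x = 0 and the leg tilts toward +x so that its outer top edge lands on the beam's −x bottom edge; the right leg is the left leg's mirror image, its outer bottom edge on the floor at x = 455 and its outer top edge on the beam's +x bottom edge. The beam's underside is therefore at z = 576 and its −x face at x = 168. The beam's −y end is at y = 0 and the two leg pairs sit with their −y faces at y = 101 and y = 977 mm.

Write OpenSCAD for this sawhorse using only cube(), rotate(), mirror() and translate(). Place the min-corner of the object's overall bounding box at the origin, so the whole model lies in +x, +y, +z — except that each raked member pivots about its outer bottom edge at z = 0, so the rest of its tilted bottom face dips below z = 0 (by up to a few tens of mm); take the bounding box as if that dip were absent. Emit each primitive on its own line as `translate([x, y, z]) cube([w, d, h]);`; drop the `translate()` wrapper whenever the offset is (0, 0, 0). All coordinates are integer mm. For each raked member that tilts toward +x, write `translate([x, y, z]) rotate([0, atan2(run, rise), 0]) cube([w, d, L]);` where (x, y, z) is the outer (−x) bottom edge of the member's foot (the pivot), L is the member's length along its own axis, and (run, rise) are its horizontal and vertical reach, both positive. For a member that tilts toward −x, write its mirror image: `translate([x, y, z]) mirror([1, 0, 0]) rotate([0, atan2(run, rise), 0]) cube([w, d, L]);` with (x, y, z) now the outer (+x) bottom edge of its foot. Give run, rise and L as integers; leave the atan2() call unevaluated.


translate([168, 0, 576]) cube([119, 1120, 72]);
translate([0, 101, 0]) rotate([0, atan2(168, 576), 0]) cube([33, 42, 600]);
translate([455, 101, 0]) mirror([1, 0, 0]) rotate([0, atan2(168, 576), 0]) cube([33, 42, 600]);
translate([0, 977, 0]) rotate([0, atan2(168, 576), 0]) cube([33, 42, 600]);
translate([455, 977, 0]) mirror([1, 0, 0]) rotate([0, atan2(168, 576), 0]) cube([33, 42, 600]);


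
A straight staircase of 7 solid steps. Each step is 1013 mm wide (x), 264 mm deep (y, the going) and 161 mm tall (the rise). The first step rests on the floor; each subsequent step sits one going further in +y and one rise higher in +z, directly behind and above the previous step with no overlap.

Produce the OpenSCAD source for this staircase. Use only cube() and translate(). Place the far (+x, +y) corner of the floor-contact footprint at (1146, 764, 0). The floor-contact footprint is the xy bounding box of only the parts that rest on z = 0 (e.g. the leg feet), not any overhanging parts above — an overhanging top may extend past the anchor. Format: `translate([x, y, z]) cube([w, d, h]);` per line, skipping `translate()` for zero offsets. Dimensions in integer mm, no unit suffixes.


translate([133, 500, 0]) cube([1013, 264, 161]);
translate([133, 764, 161]) cube([1013, 264, 161]);
translate([133, 1028, 322]) cube([1013, 264, 161]);
translate([133, 1292, 483]) cube([1013, 264, 161]);
translate([133, 1556, 644]) cube([1013, 264, 161]);
translate([133, 1820, 805]) cube([1013, 264, 161]);
translate([133, 2084, 966]) cube([1013, 264, 161]);


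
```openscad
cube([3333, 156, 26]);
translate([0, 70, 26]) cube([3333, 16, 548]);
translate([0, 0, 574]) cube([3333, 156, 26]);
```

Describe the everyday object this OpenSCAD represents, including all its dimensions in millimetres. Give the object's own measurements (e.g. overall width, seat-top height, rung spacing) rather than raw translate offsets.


An I-beam lying along x, 3333 mm long. Overall section height 600 mm. Two flanges 156 mm wide (y) and 26 mm thick, one on the floor and one at the top; a web 16 mm thick runs between them, centred on the flange width.


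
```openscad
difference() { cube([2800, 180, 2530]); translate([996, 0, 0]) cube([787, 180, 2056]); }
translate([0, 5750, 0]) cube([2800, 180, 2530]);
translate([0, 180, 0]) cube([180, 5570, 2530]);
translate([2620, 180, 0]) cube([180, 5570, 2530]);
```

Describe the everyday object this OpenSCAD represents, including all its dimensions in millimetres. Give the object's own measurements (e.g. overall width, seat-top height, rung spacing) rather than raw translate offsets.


A single room: four walls, each 2530 mm tall and 180 mm thick, enclosing an outside footprint 2800×5930 mm (x × y), no floor or roof. The front and back walls (−y and +y sides) run the full x-width; the side walls fit between their inner faces. A door opening 787 mm wide and 2056 mm tall is cut through the front wall from the floor up, its −x edge 996 mm from the wall's −x end.


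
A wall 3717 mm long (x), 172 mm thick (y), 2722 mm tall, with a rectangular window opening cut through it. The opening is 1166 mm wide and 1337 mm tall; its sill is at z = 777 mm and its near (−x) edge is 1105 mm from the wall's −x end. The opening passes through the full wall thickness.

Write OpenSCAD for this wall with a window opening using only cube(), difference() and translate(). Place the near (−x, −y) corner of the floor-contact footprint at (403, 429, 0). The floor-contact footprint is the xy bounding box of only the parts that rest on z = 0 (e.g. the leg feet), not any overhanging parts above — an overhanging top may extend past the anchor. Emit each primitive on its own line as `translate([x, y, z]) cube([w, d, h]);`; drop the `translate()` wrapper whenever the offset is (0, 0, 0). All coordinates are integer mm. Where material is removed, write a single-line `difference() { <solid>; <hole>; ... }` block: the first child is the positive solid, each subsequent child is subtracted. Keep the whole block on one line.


difference() { translate([403, 429, 0]) cube([3717, 172, 2722]); translate([1508, 429, 777]) cube([1166, 172, 1337]); }


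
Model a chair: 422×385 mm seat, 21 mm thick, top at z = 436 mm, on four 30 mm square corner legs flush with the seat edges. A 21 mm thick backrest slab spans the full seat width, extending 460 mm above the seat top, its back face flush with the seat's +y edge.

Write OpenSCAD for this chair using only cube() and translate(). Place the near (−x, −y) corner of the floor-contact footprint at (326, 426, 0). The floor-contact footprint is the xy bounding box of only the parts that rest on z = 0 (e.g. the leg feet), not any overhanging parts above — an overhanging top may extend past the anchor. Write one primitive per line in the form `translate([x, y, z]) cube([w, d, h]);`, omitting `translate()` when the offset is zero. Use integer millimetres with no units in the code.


// leg_h = 436 - 21 = 415
translate([326, 426, 415]) cube([422, 385, 21]);
translate([326, 426, 0]) cube([30, 30, 415]);
translate([718, 426, 0]) cube([30, 30, 415]);
translate([326, 781, 0]) cube([30, 30, 415]);
translate([718, 781, 0]) cube([30, 30, 415]);
translate([326, 790, 436]) cube([422, 21, 460]);


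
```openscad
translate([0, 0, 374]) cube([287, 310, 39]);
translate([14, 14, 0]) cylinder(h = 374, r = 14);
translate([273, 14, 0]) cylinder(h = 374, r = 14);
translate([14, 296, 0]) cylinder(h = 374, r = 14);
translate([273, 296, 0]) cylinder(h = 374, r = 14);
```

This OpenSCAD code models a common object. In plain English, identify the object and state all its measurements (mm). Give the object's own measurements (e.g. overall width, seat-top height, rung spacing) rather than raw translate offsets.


A simple wooden stool: a rectangular seat 287 mm (x) by 310 mm (y), 39 mm thick, top face at z = 413 mm, on four round legs, each 28 mm in diameter. The legs rest on z = 0, each leg's axis is inset half a diameter from the nearest pair of seat edges (so the leg's bounding box is flush with the corner).


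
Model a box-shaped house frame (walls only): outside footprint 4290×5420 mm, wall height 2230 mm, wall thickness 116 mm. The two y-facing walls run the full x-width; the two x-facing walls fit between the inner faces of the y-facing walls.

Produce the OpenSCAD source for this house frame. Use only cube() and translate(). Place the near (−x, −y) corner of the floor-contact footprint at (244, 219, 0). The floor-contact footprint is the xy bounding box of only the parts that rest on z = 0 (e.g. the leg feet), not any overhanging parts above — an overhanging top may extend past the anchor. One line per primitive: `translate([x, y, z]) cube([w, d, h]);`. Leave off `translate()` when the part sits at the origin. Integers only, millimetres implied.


translate([244, 219, 0]) cube([4290, 116, 2230]);
translate([244, 5523, 0]) cube([4290, 116, 2230]);
translate([244, 335, 0]) cube([116, 5188, 2230]);
translate([4418, 335, 0]) cube([116, 5188, 2230]);


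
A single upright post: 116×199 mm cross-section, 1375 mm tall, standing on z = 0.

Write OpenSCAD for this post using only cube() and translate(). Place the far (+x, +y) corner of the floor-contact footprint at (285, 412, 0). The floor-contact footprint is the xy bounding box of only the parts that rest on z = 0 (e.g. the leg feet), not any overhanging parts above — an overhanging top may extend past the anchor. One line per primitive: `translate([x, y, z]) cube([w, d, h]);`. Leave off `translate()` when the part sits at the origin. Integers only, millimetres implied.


translate([169, 213, 0]) cube([116, 199, 1375]);


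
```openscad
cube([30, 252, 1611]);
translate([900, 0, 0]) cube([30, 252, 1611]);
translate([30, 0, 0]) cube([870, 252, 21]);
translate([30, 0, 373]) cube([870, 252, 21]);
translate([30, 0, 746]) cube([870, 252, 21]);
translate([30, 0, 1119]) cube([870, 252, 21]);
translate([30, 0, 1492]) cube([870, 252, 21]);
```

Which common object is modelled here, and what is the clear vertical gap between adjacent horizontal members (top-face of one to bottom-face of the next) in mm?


A bookshelf. The clear shelf gap is 352 mm.

Two tall side panels with 5 horizontal boards between them — a bookshelf. The first two shelf undersides are at z = 0 and z = 373; with shelf thickness 21, the clear gap is 373 − 0 − 21 = 352 mm.


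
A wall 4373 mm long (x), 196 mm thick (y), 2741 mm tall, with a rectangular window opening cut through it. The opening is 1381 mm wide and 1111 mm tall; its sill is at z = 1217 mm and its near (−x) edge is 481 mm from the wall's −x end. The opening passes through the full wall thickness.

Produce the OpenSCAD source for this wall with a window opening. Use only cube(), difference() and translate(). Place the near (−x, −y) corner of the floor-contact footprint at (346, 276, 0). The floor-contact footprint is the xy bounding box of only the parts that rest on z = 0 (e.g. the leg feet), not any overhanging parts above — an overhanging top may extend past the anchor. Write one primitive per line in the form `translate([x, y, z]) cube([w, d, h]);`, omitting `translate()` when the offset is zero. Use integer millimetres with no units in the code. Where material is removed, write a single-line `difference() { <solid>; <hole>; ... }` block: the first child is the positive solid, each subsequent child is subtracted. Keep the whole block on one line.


difference() { translate([346, 276, 0]) cube([4373, 196, 2741]); translate([827, 276, 1217]) cube([1381, 196, 1111]); }


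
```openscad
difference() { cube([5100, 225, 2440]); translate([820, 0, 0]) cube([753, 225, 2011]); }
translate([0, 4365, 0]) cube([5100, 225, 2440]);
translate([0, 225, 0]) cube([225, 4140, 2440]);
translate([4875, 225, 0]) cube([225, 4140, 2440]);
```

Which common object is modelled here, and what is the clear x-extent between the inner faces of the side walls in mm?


A single room. The interior width is 4650 mm.

Four walls enclosing a rectangle with a door in the front wall — a room. Outside width 5100 minus two 225 mm walls gives 4650 mm.


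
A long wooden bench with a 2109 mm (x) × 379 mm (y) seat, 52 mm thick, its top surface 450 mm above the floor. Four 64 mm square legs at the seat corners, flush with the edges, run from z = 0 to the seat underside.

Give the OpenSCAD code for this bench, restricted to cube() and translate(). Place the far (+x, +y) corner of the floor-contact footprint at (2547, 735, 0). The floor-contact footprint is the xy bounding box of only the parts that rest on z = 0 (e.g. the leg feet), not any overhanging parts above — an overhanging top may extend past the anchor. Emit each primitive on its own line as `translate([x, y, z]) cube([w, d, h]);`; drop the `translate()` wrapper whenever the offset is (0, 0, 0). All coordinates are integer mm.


// leg_h = 450 − 52 = 398
translate([438, 356, 398]) cube([2109, 379, 52]);
translate([438, 356, 0]) cube([64, 64, 398]);
translate([438, 671, 0]) cube([64, 64, 398]);
translate([2483, 356, 0]) cube([64, 64, 398]);
translate([2483, 671, 0]) cube([64, 64, 398]);


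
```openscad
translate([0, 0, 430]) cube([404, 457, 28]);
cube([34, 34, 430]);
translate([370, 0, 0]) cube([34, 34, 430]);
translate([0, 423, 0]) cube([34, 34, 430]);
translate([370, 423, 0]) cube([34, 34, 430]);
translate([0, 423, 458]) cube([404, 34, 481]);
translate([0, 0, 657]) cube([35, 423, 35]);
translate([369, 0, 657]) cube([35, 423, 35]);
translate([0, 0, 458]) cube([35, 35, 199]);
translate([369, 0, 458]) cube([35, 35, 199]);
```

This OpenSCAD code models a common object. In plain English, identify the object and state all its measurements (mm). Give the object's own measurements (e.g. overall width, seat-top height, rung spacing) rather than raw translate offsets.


A chair. The seat is a 404×457×28 mm slab with its top at z = 458 mm, on four 34×34 mm corner legs (flush with the seat edges, standing on z = 0). A flat backrest 34 mm thick, 481 mm tall, spans the full seat width and rises from the seat top along its +y edge, rear face flush with the rear of the seat. Two armrests of 35×35 mm section run along each side from the seat's front edge to the front of the backrest, top faces 234 mm above the seat top and outer faces flush with the seat's x-edges; a 35×35 mm post under the front of each armrest stands on the seat at the front corner.


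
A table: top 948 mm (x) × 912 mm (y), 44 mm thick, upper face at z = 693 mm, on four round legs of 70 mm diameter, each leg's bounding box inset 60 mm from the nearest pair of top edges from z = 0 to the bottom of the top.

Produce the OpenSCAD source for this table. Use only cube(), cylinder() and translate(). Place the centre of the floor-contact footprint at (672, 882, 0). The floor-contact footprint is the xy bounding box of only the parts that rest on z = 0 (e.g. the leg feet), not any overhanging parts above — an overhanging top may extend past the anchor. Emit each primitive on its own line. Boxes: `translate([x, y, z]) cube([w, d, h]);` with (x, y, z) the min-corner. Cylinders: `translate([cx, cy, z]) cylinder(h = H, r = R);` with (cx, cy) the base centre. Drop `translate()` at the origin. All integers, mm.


// leg_h = 693 - 44 = 649
translate([198, 426, 649]) cube([948, 912, 44]);
translate([293, 521, 0]) cylinder(h = 649, r = 35);
translate([1051, 521, 0]) cylinder(h = 649, r = 35);
translate([293, 1243, 0]) cylinder(h = 649, r = 35);
translate([1051, 1243, 0]) cylinder(h = 649, r = 35);


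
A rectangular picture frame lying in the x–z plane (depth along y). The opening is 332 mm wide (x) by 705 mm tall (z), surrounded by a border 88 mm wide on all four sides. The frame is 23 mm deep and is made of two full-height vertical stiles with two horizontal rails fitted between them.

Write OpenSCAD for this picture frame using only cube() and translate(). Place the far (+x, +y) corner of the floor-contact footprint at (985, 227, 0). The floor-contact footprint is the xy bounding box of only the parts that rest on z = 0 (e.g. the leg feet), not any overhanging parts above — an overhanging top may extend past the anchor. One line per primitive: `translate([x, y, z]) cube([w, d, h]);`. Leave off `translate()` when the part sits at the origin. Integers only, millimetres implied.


translate([477, 204, 0]) cube([88, 23, 881]);
translate([897, 204, 0]) cube([88, 23, 881]);
translate([565, 204, 0]) cube([332, 23, 88]);
translate([565, 204, 793]) cube([332, 23, 88]);


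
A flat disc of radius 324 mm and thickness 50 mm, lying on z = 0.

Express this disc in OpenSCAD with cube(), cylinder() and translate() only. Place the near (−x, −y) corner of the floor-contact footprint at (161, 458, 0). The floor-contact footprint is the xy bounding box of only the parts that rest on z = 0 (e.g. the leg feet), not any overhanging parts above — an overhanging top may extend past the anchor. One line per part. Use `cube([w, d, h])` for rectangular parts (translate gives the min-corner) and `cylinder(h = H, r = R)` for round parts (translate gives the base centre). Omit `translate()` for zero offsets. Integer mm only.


translate([485, 782, 0]) cylinder(h = 50, r = 324);


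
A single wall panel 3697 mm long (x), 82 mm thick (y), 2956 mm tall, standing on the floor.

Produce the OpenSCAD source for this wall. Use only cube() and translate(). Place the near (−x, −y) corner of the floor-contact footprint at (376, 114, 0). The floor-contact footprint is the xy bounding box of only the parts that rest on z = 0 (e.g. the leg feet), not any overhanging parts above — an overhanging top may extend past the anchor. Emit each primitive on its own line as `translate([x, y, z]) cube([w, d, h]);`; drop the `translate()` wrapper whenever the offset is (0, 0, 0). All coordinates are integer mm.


translate([376, 114, 0]) cube([3697, 82, 2956]);


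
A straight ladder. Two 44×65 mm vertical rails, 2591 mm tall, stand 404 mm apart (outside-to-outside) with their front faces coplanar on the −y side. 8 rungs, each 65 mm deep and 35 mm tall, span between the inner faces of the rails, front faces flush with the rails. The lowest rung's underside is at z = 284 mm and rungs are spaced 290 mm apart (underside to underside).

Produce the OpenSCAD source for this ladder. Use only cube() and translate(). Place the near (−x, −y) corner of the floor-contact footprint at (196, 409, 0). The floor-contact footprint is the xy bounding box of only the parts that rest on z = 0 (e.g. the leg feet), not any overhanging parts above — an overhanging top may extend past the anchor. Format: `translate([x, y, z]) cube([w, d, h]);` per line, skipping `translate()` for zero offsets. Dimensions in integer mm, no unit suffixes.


translate([196, 409, 0]) cube([44, 65, 2591]);
translate([556, 409, 0]) cube([44, 65, 2591]);
translate([240, 409, 284]) cube([316, 65, 35]);
translate([240, 409, 574]) cube([316, 65, 35]);
translate([240, 409, 864]) cube([316, 65, 35]);
translate([240, 409, 1154]) cube([316, 65, 35]);
translate([240, 409, 1444]) cube([316, 65, 35]);
translate([240, 409, 1734]) cube([316, 65, 35]);
translate([240, 409, 2024]) cube([316, 65, 35]);
translate([240, 409, 2314]) cube([316, 65, 35]);


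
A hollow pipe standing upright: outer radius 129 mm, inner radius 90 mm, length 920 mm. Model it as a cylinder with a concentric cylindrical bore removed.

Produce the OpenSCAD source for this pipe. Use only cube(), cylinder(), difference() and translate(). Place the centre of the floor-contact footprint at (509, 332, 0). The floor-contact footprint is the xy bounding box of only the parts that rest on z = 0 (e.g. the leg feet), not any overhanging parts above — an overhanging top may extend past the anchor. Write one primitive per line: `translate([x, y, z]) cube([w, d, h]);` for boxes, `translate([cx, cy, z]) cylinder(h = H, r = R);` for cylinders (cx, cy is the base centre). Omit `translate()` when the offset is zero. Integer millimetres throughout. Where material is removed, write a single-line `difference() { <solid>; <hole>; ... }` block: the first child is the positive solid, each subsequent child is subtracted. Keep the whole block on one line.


difference() { translate([509, 332, 0]) cylinder(h = 920, r = 129); translate([509, 332, 0]) cylinder(h = 920, r = 90); }


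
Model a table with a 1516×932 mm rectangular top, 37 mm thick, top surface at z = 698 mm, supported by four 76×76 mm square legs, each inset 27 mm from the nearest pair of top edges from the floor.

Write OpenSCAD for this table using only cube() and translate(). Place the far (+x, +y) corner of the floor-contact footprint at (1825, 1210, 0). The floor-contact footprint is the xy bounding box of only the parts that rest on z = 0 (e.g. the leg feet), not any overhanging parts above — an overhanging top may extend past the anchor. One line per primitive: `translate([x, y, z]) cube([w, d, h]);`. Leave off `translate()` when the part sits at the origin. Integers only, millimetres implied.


translate([336, 305, 661]) cube([1516, 932, 37]);
translate([363, 332, 0]) cube([76, 76, 661]);
translate([1749, 332, 0]) cube([76, 76, 661]);
translate([363, 1134, 0]) cube([76, 76, 661]);
translate([1749, 1134, 0]) cube([76, 76, 661]);


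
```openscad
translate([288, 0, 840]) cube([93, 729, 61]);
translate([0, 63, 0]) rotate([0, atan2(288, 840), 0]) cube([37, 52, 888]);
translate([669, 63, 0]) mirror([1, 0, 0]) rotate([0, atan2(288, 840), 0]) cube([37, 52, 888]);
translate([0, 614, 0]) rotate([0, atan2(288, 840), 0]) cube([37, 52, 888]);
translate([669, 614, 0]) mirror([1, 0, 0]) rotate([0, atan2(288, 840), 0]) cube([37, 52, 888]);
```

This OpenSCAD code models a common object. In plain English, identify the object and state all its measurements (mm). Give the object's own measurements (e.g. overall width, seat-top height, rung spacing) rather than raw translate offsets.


A sawhorse. A 93×729×61 mm beam (x, y, z) sits on two A-frame leg pairs. Each pair is two raked legs of 37×52 mm section (52 mm along y) splaying symmetrically in x. Each leg rises 840 mm vertically over 288 mm of horizontal reach and is 888 mm long along its own axis. Every leg's outer bottom edge rests on the floor and its outer top edge meets a bottom edge of the beam — the left legs (tilting toward +x) meet the beam's −x bottom edge, the right legs (their mirror images, tilting toward −x) meet its +x bottom edge — so the leg tops tuck under the beam, the beam's underside is 840 mm above the floor, and the feet are 669 mm apart outside-to-outside with the beam centred between them. The two leg pairs are set in 63 mm from either end of the beam.


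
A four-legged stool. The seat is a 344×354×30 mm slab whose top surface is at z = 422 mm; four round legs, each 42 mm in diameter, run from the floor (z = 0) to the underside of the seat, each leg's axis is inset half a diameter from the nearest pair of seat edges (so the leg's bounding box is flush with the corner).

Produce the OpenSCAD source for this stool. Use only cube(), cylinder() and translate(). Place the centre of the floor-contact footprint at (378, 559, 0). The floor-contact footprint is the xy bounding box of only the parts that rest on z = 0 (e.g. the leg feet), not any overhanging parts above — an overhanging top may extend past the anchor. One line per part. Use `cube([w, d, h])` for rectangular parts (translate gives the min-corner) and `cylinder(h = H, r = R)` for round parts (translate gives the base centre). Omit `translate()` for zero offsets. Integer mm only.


translate([206, 382, 392]) cube([344, 354, 30]);
translate([227, 403, 0]) cylinder(h = 392, r = 21);
translate([529, 403, 0]) cylinder(h = 392, r = 21);
translate([227, 715, 0]) cylinder(h = 392, r = 21);
translate([529, 715, 0]) cylinder(h = 392, r = 21);


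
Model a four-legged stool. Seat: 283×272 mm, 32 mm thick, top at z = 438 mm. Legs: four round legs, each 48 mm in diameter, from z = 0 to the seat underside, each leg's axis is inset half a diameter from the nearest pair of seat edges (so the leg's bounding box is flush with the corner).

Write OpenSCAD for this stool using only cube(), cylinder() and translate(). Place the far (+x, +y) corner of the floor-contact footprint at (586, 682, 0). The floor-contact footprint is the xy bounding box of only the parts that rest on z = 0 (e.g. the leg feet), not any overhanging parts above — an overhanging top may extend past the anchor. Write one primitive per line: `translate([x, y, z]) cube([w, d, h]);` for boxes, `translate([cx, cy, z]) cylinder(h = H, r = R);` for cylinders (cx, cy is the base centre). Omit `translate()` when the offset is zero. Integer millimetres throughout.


translate([303, 410, 406]) cube([283, 272, 32]);
translate([327, 434, 0]) cylinder(h = 406, r = 24);
translate([562, 434, 0]) cylinder(h = 406, r = 24);
translate([327, 658, 0]) cylinder(h = 406, r = 24);
translate([562, 658, 0]) cylinder(h = 406, r = 24);


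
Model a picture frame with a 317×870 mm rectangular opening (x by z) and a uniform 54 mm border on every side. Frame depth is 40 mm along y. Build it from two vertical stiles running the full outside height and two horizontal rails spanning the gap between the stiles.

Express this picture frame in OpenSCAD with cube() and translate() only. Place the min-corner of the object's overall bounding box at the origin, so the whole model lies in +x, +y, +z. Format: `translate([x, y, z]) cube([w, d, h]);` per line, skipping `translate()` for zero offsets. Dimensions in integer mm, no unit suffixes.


cube([54, 40, 978]);
translate([371, 0, 0]) cube([54, 40, 978]);
translate([54, 0, 0]) cube([317, 40, 54]);
translate([54, 0, 924]) cube([317, 40, 54]);


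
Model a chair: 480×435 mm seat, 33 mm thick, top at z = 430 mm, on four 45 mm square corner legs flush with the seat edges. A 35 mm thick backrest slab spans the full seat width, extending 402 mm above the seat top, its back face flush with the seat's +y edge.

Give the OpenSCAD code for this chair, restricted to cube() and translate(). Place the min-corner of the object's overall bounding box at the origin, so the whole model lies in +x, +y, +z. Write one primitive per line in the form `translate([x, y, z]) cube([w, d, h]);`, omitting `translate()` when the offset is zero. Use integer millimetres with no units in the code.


// leg_h = 430 - 33 = 397
translate([0, 0, 397]) cube([480, 435, 33]);
cube([45, 45, 397]);
translate([435, 0, 0]) cube([45, 45, 397]);
translate([0, 390, 0]) cube([45, 45, 397]);
translate([435, 390, 0]) cube([45, 45, 397]);
translate([0, 400, 430]) cube([480, 35, 402]);


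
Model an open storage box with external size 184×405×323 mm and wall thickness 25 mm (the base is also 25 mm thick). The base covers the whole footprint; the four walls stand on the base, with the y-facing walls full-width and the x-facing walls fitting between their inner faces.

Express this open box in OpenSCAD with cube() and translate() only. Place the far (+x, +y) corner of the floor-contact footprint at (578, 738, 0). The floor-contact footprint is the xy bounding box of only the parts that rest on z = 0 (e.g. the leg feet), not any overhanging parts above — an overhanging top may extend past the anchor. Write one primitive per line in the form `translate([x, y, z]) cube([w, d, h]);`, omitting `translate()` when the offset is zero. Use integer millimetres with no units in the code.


translate([394, 333, 0]) cube([184, 405, 25]);
translate([394, 333, 25]) cube([184, 25, 298]);
translate([394, 713, 25]) cube([184, 25, 298]);
translate([394, 358, 25]) cube([25, 355, 298]);
translate([553, 358, 25]) cube([25, 355, 298]);


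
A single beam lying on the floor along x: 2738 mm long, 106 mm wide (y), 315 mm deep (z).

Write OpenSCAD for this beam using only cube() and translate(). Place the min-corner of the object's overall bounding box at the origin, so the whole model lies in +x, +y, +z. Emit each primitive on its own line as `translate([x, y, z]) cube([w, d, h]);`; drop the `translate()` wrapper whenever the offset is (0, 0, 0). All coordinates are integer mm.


cube([2738, 106, 315]);


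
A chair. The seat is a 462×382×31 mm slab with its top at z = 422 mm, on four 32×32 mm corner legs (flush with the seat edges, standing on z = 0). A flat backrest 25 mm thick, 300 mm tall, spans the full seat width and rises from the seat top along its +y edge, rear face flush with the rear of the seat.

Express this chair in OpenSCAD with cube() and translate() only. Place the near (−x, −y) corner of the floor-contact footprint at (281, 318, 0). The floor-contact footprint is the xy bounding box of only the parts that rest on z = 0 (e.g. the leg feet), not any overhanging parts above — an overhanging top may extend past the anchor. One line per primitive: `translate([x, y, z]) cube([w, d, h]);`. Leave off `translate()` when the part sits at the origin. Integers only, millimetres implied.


translate([281, 318, 391]) cube([462, 382, 31]);
translate([281, 318, 0]) cube([32, 32, 391]);
translate([711, 318, 0]) cube([32, 32, 391]);
translate([281, 668, 0]) cube([32, 32, 391]);
translate([711, 668, 0]) cube([32, 32, 391]);
translate([281, 675, 422]) cube([462, 25, 300]);


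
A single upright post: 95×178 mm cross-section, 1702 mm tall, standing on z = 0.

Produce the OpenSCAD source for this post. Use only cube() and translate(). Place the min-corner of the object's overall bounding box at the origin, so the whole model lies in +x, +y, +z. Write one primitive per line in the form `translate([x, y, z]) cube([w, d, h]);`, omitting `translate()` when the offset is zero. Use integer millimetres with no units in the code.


cube([95, 178, 1702]);


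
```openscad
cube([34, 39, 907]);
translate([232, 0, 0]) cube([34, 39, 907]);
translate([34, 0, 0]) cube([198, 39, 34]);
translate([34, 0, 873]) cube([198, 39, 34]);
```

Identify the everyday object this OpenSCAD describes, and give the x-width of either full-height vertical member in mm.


A picture frame. The border width is 34 mm.

Four thin pieces enclosing a rectangular opening — a picture frame. The two full-height stiles are 907 mm tall; the top rail sits at z = 873 and is 34 mm tall, so the border above the opening is 907 − 873 = 34 mm, matching the stile x-width.


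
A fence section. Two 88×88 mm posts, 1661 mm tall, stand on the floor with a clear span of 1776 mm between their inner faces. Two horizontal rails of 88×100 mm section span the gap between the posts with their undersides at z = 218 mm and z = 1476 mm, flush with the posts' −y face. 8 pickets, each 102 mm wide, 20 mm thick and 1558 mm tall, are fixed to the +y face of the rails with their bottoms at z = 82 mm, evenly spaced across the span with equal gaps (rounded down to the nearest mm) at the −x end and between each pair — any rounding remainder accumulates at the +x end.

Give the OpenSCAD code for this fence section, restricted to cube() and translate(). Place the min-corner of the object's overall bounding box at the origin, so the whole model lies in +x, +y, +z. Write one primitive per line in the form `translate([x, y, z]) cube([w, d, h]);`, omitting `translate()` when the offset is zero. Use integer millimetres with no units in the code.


cube([88, 88, 1661]);
translate([1864, 0, 0]) cube([88, 88, 1661]);
translate([88, 0, 218]) cube([1776, 88, 100]);
translate([88, 0, 1476]) cube([1776, 88, 100]);
translate([194, 88, 82]) cube([102, 20, 1558]);
translate([402, 88, 82]) cube([102, 20, 1558]);
translate([610, 88, 82]) cube([102, 20, 1558]);
translate([818, 88, 82]) cube([102, 20, 1558]);
translate([1026, 88, 82]) cube([102, 20, 1558]);
translate([1234, 88, 82]) cube([102, 20, 1558]);
translate([1442, 88, 82]) cube([102, 20, 1558]);
translate([1650, 88, 82]) cube([102, 20, 1558]);


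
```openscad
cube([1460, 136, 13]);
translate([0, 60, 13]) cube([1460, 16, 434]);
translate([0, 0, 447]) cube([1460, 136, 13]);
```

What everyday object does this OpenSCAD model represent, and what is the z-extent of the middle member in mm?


An I-beam. The web height is 434 mm.

Two wide flanges with a thin centred web — an I-beam. Overall 460 mm minus two 13 mm flanges gives a web of 460 − 2·13 = 434 mm.


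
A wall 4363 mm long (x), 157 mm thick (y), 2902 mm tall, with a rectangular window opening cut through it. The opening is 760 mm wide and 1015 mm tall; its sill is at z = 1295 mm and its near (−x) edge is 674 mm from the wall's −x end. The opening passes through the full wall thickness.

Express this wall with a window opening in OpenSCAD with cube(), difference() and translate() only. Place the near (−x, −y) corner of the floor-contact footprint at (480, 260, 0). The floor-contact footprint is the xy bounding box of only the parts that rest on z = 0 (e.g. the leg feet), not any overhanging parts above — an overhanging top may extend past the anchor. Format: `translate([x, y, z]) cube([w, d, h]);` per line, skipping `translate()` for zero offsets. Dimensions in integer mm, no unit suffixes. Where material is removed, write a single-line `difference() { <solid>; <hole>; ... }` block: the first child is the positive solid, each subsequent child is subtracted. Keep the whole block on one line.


difference() { translate([480, 260, 0]) cube([4363, 157, 2902]); translate([1154, 260, 1295]) cube([760, 157, 1015]); }
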